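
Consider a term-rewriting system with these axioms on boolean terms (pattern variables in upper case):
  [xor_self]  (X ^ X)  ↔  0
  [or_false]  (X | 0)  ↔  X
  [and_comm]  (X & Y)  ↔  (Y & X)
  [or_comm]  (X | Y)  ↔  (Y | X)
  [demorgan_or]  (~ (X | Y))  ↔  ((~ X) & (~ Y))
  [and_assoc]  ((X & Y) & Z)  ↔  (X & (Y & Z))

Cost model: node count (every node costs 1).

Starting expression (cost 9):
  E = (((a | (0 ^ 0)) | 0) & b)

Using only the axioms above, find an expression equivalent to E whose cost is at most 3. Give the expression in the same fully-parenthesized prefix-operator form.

(a & b)   [cost 3]

step 1: xor_self (→) rewrites (0 ^ 0) into 0, now (((a | 0) | 0) & b)
step 2: or_false (→) rewrites ((a | 0) | 0) into (a | 0), now ((a | 0) & b)
step 3: or_false (→) rewrites (a | 0) into a, reaching cost 3 (bound 3)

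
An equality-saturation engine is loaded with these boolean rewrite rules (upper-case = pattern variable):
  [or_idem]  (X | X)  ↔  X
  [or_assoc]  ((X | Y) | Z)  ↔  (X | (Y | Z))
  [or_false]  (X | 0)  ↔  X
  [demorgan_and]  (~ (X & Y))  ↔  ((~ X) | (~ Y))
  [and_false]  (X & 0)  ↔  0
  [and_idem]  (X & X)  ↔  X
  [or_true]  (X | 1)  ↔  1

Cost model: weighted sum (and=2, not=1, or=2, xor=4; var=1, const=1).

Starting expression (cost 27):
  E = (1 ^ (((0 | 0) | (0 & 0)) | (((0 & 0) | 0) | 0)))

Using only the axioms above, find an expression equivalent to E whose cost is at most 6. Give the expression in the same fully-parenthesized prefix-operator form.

(1 ^ 0)   [cost 6]

step 1: or_false (→) rewrites (((0 & 0) | 0) | 0) into ((0 & 0) | 0), now (1 ^ (((0 | 0) | (0 & 0)) | ((0 & 0) | 0)))
step 2: and_idem (→) rewrites (0 & 0) into 0, now (1 ^ (((0 | 0) | 0) | ((0 & 0) | 0)))
step 3: and_idem (→) rewrites (0 & 0) into 0, now (1 ^ (((0 | 0) | 0) | (0 | 0)))
step 4: or_false (→) rewrites (0 | 0) into 0, now (1 ^ ((0 | 0) | (0 | 0)))
step 5: or_idem (→) rewrites ((0 | 0) | (0 | 0)) into (0 | 0), now (1 ^ (0 | 0))
step 6: or_false (→) rewrites (0 | 0) into 0, reaching cost 6 (bound 6)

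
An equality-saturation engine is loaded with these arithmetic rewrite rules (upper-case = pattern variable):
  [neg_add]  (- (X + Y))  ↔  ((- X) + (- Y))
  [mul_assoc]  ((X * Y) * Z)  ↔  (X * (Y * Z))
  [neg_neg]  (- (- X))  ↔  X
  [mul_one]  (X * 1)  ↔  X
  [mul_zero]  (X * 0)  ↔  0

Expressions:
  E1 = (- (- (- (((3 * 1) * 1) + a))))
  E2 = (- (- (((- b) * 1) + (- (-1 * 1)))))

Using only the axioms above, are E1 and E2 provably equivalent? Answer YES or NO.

Every axiom is a valid identity, so a rewrite proof would force E1 and E2 to agree under every assignment.
At a=0, b=0: E1 = -3 but E2 = 1; they differ, so no derivation exists.

NO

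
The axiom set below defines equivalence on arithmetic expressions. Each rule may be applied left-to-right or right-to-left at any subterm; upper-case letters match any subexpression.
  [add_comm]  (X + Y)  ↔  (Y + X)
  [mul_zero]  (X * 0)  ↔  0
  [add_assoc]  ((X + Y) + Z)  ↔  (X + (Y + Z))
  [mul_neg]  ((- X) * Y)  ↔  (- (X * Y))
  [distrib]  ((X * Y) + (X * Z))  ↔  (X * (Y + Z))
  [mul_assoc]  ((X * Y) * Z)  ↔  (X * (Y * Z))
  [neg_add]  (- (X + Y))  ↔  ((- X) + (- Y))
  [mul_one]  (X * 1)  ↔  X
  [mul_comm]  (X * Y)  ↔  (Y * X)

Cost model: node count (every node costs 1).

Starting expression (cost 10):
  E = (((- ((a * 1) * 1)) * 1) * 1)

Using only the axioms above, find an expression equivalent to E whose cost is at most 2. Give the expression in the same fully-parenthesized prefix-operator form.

(- a)   [cost 2]

step 1: mul_one (→) rewrites (((- ((a * 1) * 1)) * 1) * 1) into ((- ((a * 1) * 1)) * 1)
step 2: mul_neg (→) rewrites ((- ((a * 1) * 1)) * 1) into (- (((a * 1) * 1) * 1))
step 3: mul_one (→) rewrites ((a * 1) * 1) into (a * 1), now (- ((a * 1) * 1))
step 4: mul_one (→) rewrites ((a * 1) * 1) into (a * 1), now (- (a * 1))
step 5: mul_one (→) rewrites (a * 1) into a, reaching cost 2 (bound 2)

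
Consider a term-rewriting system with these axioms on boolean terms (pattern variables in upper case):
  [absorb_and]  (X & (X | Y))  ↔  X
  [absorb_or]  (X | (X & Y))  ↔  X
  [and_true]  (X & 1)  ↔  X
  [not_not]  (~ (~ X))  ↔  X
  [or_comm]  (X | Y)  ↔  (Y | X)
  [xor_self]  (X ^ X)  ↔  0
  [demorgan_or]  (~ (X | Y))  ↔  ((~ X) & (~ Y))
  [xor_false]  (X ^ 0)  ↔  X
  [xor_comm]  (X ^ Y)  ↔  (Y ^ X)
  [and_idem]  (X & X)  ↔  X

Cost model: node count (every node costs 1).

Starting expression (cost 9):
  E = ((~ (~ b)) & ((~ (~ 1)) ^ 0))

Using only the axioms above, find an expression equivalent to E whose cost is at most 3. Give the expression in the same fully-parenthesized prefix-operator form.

1. [not_not →] (~ (~ b))  →  b;  E = (b & ((~ (~ 1)) ^ 0))
2. [xor_false →] ((~ (~ 1)) ^ 0)  →  (~ (~ 1));  E = (b & (~ (~ 1)))
3. [not_not →] (~ (~ 1))  →  1;  cost 3 ≤ 3, done

(b & 1)   [cost 3]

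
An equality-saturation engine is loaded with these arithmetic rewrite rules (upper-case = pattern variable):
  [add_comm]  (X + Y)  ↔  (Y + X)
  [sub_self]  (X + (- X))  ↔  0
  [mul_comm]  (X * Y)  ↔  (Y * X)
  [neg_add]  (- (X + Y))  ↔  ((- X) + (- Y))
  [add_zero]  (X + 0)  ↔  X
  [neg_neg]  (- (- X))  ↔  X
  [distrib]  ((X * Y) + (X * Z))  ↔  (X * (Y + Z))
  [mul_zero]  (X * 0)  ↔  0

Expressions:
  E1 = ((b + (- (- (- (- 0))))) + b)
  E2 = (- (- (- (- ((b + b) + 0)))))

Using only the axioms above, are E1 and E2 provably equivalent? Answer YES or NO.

YES

(1) (- (- (- (- 0))))  =[neg_neg →]=  (- (- 0))    ⊢ ((b + (- (- 0))) + b)
(2) (- (- 0))  =[neg_neg →]=  0    ⊢ ((b + 0) + b)
(3) (b + 0)  =[add_zero →]=  b    ⊢ (b + b)
(4) (b + b)  =[neg_neg ←]=  (- (- (b + b)))
(5) (b + b)  =[add_zero ←]=  ((b + b) + 0)    ⊢ (- (- ((b + b) + 0)))
(6) (- (- ((b + b) + 0)))  =[neg_neg ←]=  (- (- (- (- ((b + b) + 0)))))    ⊢ E2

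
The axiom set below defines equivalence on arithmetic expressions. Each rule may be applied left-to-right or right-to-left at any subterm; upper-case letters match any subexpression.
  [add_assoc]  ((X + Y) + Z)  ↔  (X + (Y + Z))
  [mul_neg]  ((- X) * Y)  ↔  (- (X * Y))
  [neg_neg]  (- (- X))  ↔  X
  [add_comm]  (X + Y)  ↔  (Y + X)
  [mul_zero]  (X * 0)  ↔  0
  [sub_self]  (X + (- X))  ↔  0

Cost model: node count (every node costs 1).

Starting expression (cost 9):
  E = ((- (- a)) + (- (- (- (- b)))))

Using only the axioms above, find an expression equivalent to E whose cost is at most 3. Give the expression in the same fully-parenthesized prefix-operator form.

(a + b)   [cost 3]

step 1: neg_neg (→) rewrites (- (- b)) into b, now ((- (- a)) + (- (- b)))
step 2: neg_neg (→) rewrites (- (- a)) into a, now (a + (- (- b)))
step 3: neg_neg (→) rewrites (- (- b)) into b, reaching cost 3 (bound 3)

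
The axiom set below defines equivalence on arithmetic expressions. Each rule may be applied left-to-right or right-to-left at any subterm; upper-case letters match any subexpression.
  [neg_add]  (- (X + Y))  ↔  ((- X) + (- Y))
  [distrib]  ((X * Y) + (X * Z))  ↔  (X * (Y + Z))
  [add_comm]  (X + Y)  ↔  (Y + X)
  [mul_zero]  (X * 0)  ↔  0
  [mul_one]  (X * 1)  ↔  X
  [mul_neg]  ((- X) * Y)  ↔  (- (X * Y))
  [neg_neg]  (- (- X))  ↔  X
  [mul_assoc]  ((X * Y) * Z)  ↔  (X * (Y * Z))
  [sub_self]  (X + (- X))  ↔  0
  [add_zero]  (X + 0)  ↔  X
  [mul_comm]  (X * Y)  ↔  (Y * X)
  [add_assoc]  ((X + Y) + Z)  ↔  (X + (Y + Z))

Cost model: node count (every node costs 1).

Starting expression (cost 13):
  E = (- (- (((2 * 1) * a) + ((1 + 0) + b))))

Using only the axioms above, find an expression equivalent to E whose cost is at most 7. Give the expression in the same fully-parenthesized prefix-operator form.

1. [neg_neg →] (- (- (((2 * 1) * a) + ((1 + 0) + b))))  →  (((2 * 1) * a) + ((1 + 0) + b))
2. [add_zero →] (1 + 0)  →  1;  E = (((2 * 1) * a) + (1 + b))
3. [mul_one →] (2 * 1)  →  2;  cost 7 ≤ 7, done

((2 * a) + (1 + b))   [cost 7]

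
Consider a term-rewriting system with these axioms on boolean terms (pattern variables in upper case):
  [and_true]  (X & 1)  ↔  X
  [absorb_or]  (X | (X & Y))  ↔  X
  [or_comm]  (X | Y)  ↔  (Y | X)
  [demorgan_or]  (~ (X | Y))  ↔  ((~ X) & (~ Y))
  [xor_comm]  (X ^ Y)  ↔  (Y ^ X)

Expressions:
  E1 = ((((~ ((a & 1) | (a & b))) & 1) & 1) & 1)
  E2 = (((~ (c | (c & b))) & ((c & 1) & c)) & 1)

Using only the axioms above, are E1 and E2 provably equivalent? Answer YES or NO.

NO

The axioms are sound identities: if E1 ↔* E2 then E1 and E2 evaluate identically under any assignment.
Under a=0, b=0, c=0: E1 evaluates to 1, E2 to 0. Distinct ⇒ no rewrite sequence connects them.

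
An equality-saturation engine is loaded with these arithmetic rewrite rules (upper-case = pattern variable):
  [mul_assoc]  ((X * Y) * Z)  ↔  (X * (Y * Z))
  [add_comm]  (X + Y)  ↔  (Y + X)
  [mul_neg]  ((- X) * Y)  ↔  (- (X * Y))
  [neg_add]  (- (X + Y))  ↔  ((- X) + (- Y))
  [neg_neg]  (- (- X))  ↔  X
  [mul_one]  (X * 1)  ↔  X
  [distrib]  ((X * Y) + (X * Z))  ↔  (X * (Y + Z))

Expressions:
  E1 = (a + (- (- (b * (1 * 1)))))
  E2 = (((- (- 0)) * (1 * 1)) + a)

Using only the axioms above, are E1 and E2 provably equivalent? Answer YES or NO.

NO

All listed rules preserve value, hence provable equivalence implies equal values everywhere; look for a separating assignment.
a=0, b=1 gives E1 ↦ 1, E2 ↦ 0; values differ ⇒ not provably equivalent.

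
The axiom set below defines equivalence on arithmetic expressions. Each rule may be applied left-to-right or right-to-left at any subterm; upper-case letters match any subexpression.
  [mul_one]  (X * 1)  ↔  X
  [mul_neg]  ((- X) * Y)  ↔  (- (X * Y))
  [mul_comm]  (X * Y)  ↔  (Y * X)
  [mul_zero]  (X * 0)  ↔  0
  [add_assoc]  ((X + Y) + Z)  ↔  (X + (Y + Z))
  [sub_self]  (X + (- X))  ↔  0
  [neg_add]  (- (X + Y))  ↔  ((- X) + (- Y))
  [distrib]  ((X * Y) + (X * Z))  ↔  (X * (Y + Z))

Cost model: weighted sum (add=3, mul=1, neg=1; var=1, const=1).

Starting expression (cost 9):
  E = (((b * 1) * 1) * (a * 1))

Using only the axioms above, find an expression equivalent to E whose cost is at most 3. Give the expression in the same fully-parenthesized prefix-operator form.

(b * a)   [cost 3]

step 1: mul_one (→) rewrites (b * 1) into b, now ((b * 1) * (a * 1))
step 2: mul_one (→) rewrites (b * 1) into b, now (b * (a * 1))
step 3: mul_one (→) rewrites (a * 1) into a, reaching cost 3 (bound 3)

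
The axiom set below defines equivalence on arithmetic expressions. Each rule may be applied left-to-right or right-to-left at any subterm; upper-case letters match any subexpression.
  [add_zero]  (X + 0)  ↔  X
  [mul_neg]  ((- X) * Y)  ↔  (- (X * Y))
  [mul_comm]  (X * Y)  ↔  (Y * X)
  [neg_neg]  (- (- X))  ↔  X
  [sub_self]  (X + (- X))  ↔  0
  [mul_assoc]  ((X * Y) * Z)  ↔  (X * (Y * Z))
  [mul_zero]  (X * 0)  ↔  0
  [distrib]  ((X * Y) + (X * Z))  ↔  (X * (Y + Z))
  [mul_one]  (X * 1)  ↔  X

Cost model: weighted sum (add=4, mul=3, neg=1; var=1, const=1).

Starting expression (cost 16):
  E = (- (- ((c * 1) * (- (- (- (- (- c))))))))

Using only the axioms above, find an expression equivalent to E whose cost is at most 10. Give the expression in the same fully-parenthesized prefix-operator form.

1. [neg_neg →] (- (- ((c * 1) * (- (- (- (- (- c))))))))  →  ((c * 1) * (- (- (- (- (- c))))))
2. [neg_neg →] (- (- (- (- (- c)))))  →  (- (- (- c)));  E = ((c * 1) * (- (- (- c))))
3. [neg_neg →] (- (- c))  →  c;  cost 10 ≤ 10, done

((c * 1) * (- c))   [cost 10]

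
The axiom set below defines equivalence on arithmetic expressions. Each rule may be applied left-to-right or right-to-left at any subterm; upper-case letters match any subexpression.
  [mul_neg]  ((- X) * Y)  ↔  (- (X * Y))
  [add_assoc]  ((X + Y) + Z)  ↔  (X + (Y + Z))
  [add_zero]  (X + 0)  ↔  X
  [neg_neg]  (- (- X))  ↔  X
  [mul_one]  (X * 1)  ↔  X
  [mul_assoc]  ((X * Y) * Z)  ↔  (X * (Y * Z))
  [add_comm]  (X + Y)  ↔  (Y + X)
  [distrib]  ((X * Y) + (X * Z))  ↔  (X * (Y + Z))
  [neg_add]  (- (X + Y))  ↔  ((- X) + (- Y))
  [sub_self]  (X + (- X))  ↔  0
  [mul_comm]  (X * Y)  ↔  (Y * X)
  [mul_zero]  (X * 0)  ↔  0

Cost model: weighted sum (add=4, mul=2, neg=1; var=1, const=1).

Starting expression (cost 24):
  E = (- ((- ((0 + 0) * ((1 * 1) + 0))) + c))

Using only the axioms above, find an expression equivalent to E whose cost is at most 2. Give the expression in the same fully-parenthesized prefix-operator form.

(- c)   [cost 2]

1. [add_zero →] ((1 * 1) + 0)  →  (1 * 1);  E = (- ((- ((0 + 0) * (1 * 1))) + c))
2. [add_zero →] (0 + 0)  →  0;  E = (- ((- (0 * (1 * 1))) + c))
3. [mul_one →] (1 * 1)  →  1;  E = (- ((- (0 * 1)) + c))
4. [mul_one →] (0 * 1)  →  0;  E = (- ((- 0) + c))
5. [add_comm →] ((- 0) + c)  →  (c + (- 0));  E = (- (c + (- 0)))
6. [neg_add →] (- (c + (- 0)))  →  ((- c) + (- (- 0)))
7. [neg_neg →] (- (- 0))  →  0;  E = ((- c) + 0)
8. [add_zero →] ((- c) + 0)  →  (- c);  cost 2 ≤ 2, done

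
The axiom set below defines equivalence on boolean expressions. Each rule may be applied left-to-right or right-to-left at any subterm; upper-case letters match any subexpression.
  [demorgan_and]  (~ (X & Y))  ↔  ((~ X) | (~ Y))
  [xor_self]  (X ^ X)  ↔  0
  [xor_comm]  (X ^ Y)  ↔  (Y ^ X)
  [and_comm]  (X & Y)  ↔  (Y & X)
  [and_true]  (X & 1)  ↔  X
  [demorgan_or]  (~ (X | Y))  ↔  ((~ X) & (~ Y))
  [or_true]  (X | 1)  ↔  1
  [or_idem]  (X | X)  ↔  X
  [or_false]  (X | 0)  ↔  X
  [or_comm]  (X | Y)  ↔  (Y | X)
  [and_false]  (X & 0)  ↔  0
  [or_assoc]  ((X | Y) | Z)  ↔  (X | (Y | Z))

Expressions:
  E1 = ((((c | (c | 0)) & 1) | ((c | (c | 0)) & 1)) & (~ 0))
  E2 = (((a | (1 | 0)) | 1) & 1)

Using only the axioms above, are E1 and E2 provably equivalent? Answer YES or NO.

Every axiom is a valid identity, so a rewrite proof would force E1 and E2 to agree under every assignment.
At a=0, c=0: E1 = 0 but E2 = 1; they differ, so no derivation exists.

NO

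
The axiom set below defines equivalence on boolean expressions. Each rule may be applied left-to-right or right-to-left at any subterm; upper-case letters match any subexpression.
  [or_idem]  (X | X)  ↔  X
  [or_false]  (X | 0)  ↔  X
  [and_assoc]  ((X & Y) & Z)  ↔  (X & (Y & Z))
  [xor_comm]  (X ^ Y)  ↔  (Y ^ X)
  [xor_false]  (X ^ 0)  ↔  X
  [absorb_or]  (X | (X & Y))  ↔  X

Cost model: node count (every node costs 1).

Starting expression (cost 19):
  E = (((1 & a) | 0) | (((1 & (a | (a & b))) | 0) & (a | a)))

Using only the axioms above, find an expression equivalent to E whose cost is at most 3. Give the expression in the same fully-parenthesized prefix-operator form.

step 1: absorb_or (→) rewrites (a | (a & b)) into a, now (((1 & a) | 0) | (((1 & a) | 0) & (a | a)))
step 2: or_idem (→) rewrites (a | a) into a, now (((1 & a) | 0) | (((1 & a) | 0) & a))
step 3: absorb_or (→) rewrites (((1 & a) | 0) | (((1 & a) | 0) & a)) into ((1 & a) | 0)
step 4: or_false (→) rewrites ((1 & a) | 0) into (1 & a), reaching cost 3 (bound 3)

(1 & a)   [cost 3]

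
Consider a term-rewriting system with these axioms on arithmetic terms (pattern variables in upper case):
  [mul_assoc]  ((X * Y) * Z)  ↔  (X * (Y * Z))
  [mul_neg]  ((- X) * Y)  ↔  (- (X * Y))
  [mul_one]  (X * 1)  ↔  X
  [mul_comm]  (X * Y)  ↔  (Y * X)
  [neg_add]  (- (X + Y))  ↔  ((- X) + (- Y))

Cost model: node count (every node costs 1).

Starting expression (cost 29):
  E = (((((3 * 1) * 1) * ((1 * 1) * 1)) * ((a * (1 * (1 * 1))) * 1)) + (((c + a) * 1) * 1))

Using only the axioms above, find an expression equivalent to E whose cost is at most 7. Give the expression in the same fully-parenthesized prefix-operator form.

1. [mul_one →] (1 * 1)  →  1;  E = (((((3 * 1) * 1) * ((1 * 1) * 1)) * ((a * (1 * 1)) * 1)) + (((c + a) * 1) * 1))
2. [mul_one →] (3 * 1)  →  3;  E = ((((3 * 1) * ((1 * 1) * 1)) * ((a * (1 * 1)) * 1)) + (((c + a) * 1) * 1))
3. [mul_one →] (1 * 1)  →  1;  E = ((((3 * 1) * ((1 * 1) * 1)) * ((a * 1) * 1)) + (((c + a) * 1) * 1))
4. [mul_one →] ((1 * 1) * 1)  →  (1 * 1);  E = ((((3 * 1) * (1 * 1)) * ((a * 1) * 1)) + (((c + a) * 1) * 1))
5. [mul_one →] (a * 1)  →  a;  E = ((((3 * 1) * (1 * 1)) * (a * 1)) + (((c + a) * 1) * 1))
6. [mul_one →] (a * 1)  →  a;  E = ((((3 * 1) * (1 * 1)) * a) + (((c + a) * 1) * 1))
7. [mul_one →] (1 * 1)  →  1;  E = ((((3 * 1) * 1) * a) + (((c + a) * 1) * 1))
8. [mul_one →] (3 * 1)  →  3;  E = (((3 * 1) * a) + (((c + a) * 1) * 1))
9. [mul_one →] (3 * 1)  →  3;  E = ((3 * a) + (((c + a) * 1) * 1))
10. [mul_assoc →] (((c + a) * 1) * 1)  →  ((c + a) * (1 * 1));  E = ((3 * a) + ((c + a) * (1 * 1)))
11. [mul_one →] (1 * 1)  →  1;  E = ((3 * a) + ((c + a) * 1))
12. [mul_one →] ((c + a) * 1)  →  (c + a);  cost 7 ≤ 7, done

((3 * a) + (c + a))   [cost 7]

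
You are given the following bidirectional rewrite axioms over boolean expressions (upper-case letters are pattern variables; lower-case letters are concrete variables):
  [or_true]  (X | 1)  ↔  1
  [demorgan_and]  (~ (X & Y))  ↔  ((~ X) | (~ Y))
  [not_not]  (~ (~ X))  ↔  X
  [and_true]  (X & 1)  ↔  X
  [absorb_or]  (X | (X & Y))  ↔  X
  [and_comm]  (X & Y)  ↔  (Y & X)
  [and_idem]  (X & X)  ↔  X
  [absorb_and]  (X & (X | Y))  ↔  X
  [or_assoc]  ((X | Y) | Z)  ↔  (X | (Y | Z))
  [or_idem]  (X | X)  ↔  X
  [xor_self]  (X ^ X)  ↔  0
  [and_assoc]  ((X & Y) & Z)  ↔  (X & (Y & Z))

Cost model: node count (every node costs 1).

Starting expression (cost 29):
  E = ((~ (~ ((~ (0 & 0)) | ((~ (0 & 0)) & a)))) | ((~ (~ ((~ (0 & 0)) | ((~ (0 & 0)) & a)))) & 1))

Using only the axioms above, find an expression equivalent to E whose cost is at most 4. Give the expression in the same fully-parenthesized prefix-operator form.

1. [absorb_or →] ((~ (~ ((~ (0 & 0)) | ((~ (0 & 0)) & a)))) | ((~ (~ ((~ (0 & 0)) | ((~ (0 & 0)) & a)))) & 1))  →  (~ (~ ((~ (0 & 0)) | ((~ (0 & 0)) & a))))
2. [absorb_or →] ((~ (0 & 0)) | ((~ (0 & 0)) & a))  →  (~ (0 & 0));  E = (~ (~ (~ (0 & 0))))
3. [not_not →] (~ (~ (0 & 0)))  →  (0 & 0);  cost 4 ≤ 4, done

(~ (0 & 0))   [cost 4]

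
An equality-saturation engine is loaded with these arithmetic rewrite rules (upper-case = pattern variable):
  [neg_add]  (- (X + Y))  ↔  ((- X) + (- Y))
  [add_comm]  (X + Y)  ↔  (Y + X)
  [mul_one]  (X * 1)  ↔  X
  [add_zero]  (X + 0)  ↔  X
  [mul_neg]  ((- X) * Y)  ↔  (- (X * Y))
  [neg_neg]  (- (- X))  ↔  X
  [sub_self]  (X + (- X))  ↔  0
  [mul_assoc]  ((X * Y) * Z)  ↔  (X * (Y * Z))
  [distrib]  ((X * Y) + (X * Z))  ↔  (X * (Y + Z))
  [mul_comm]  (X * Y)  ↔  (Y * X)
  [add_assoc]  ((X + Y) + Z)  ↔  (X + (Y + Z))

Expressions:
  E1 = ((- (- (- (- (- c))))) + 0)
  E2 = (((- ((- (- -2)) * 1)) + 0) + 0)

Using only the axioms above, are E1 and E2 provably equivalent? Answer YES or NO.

The axioms are sound identities: if E1 ↔* E2 then E1 and E2 evaluate identically under any assignment.
Under c=0: E1 evaluates to 0, E2 to 2. Distinct ⇒ no rewrite sequence connects them.

NO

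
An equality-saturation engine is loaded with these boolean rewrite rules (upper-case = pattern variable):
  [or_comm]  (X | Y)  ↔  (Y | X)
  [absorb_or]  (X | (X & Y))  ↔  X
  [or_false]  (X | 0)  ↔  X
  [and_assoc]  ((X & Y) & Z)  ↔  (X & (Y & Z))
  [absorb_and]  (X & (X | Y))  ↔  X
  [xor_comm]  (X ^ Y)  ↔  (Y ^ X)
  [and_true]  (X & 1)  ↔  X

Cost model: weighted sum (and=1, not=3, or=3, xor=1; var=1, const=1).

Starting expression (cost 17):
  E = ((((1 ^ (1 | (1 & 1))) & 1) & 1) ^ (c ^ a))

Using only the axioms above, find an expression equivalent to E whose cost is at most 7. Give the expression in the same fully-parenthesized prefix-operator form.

(1) ((1 ^ (1 | (1 & 1))) & 1)  =[and_true →]=  (1 ^ (1 | (1 & 1)))    ⊢ (((1 ^ (1 | (1 & 1))) & 1) ^ (c ^ a))
(2) (1 | (1 & 1))  =[absorb_or →]=  1    ⊢ (((1 ^ 1) & 1) ^ (c ^ a))
(3) ((1 ^ 1) & 1)  =[and_true →]=  (1 ^ 1)    ⊢ cost 7, within 7

((1 ^ 1) ^ (c ^ a))   [cost 7]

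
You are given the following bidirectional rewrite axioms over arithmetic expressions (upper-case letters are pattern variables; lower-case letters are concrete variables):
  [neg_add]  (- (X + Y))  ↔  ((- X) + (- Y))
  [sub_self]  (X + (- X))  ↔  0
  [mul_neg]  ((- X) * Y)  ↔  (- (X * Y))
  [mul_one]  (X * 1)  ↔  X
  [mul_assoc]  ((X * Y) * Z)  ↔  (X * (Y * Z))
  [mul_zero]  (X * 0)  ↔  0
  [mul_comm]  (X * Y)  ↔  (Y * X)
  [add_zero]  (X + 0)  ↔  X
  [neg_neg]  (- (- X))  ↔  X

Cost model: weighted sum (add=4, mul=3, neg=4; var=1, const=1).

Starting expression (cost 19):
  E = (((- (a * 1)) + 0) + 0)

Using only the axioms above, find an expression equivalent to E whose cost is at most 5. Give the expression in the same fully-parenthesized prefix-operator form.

(- a)   [cost 5]

1. [add_zero →] ((- (a * 1)) + 0)  →  (- (a * 1));  E = ((- (a * 1)) + 0)
2. [mul_one →] (a * 1)  →  a;  E = ((- a) + 0)
3. [add_zero →] ((- a) + 0)  →  (- a);  cost 5 ≤ 5, done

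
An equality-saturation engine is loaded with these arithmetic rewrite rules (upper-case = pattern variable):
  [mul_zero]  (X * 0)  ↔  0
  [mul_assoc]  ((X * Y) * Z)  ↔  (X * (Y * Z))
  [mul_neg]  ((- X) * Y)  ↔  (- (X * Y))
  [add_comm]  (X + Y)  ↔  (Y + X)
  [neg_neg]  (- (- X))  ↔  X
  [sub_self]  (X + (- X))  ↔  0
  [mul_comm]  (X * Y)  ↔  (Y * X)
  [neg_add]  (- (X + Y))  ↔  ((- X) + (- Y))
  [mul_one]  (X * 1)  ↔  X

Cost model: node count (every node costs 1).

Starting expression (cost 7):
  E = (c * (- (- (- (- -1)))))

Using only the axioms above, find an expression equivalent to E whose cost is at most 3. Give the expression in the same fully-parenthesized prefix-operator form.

step 1: neg_neg (→) rewrites (- (- -1)) into -1, now (c * (- (- -1)))
step 2: neg_neg (→) rewrites (- (- -1)) into -1, reaching cost 3 (bound 3)

(c * -1)   [cost 3]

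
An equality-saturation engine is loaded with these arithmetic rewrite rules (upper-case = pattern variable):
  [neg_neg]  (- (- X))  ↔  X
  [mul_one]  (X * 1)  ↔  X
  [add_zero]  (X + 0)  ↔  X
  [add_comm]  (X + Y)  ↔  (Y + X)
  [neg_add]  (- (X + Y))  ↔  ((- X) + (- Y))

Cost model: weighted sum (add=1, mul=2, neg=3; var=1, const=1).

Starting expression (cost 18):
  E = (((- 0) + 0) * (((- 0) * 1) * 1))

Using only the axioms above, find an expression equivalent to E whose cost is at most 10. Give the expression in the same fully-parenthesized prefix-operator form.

((- 0) * (- 0))   [cost 10]

(1) (((- 0) * 1) * 1)  =[mul_one →]=  ((- 0) * 1)    ⊢ (((- 0) + 0) * ((- 0) * 1))
(2) ((- 0) + 0)  =[add_zero →]=  (- 0)    ⊢ ((- 0) * ((- 0) * 1))
(3) ((- 0) * 1)  =[mul_one →]=  (- 0)    ⊢ cost 10, within 10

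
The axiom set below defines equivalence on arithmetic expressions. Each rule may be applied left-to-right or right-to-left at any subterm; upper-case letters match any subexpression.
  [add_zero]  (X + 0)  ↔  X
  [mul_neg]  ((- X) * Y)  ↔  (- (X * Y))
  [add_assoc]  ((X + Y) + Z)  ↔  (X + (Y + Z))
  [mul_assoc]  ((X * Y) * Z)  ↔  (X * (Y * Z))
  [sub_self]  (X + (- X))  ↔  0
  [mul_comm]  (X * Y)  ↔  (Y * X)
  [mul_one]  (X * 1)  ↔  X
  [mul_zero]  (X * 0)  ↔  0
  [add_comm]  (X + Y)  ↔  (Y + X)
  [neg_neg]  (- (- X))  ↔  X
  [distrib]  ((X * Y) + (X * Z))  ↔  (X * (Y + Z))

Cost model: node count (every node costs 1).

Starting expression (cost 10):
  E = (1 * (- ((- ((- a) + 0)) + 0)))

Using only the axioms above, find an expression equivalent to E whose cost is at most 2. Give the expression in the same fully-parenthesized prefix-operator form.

(- a)   [cost 2]

1. [add_zero →] ((- a) + 0)  →  (- a);  E = (1 * (- ((- (- a)) + 0)))
2. [neg_neg →] (- (- a))  →  a;  E = (1 * (- (a + 0)))
3. [mul_comm →] (1 * (- (a + 0)))  →  ((- (a + 0)) * 1)
4. [add_zero →] (a + 0)  →  a;  E = ((- a) * 1)
5. [mul_one →] ((- a) * 1)  →  (- a);  cost 2 ≤ 2, done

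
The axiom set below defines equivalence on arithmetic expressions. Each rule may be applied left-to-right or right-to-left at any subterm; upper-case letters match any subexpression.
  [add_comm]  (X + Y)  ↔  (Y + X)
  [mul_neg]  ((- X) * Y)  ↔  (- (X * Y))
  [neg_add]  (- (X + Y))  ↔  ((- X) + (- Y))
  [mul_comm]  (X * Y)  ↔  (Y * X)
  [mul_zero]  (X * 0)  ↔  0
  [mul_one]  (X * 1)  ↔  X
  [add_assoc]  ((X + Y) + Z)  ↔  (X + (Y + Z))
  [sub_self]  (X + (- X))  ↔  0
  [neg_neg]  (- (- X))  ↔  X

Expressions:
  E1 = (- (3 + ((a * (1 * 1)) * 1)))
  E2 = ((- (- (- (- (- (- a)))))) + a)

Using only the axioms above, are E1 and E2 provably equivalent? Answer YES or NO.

The axioms are sound identities: if E1 ↔* E2 then E1 and E2 evaluate identically under any assignment.
Under a=0: E1 evaluates to -3, E2 to 0. Distinct ⇒ no rewrite sequence connects them.

NO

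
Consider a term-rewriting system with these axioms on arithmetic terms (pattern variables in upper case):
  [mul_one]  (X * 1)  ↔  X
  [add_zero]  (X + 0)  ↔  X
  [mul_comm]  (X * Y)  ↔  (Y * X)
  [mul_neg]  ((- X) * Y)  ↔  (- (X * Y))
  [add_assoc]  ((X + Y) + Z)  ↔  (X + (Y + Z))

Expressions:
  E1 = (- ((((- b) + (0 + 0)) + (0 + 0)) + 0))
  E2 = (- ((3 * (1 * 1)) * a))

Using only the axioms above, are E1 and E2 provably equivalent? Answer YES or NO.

The axioms are sound identities: if E1 ↔* E2 then E1 and E2 evaluate identically under any assignment.
Under a=0, b=1: E1 evaluates to 1, E2 to 0. Distinct ⇒ no rewrite sequence connects them.

NO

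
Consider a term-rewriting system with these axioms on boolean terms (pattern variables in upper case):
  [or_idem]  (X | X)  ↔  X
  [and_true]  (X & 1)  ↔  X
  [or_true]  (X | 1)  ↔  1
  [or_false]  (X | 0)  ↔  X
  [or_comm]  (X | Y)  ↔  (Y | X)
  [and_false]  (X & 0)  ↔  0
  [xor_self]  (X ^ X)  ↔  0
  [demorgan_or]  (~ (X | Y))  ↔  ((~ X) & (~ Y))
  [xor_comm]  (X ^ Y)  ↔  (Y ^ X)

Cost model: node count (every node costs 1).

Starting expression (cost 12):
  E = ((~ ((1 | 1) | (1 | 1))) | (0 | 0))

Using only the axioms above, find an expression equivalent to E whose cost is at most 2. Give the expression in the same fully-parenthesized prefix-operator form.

(1) ((1 | 1) | (1 | 1))  =[or_idem →]=  (1 | 1)    ⊢ ((~ (1 | 1)) | (0 | 0))
(2) (0 | 0)  =[or_idem →]=  0    ⊢ ((~ (1 | 1)) | 0)
(3) ((~ (1 | 1)) | 0)  =[or_false →]=  (~ (1 | 1))
(4) (1 | 1)  =[or_idem →]=  1    ⊢ cost 2, within 2

(~ 1)   [cost 2]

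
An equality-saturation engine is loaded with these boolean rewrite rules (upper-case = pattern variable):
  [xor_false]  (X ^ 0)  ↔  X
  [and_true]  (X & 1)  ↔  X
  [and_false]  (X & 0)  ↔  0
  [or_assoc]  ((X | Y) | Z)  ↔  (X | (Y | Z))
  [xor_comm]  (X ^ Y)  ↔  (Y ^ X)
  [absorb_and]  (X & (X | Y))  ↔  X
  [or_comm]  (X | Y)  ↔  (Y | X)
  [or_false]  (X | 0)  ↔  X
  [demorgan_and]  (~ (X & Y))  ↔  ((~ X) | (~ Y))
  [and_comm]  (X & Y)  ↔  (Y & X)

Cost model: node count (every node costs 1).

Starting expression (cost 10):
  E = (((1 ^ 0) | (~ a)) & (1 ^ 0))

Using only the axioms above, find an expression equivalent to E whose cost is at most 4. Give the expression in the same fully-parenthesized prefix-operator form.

(1 | (~ a))   [cost 4]

step 1: xor_false (→) rewrites (1 ^ 0) into 1, now (((1 ^ 0) | (~ a)) & 1)
step 2: xor_false (→) rewrites (1 ^ 0) into 1, now ((1 | (~ a)) & 1)
step 3: and_true (→) rewrites ((1 | (~ a)) & 1) into (1 | (~ a)), reaching cost 4 (bound 4)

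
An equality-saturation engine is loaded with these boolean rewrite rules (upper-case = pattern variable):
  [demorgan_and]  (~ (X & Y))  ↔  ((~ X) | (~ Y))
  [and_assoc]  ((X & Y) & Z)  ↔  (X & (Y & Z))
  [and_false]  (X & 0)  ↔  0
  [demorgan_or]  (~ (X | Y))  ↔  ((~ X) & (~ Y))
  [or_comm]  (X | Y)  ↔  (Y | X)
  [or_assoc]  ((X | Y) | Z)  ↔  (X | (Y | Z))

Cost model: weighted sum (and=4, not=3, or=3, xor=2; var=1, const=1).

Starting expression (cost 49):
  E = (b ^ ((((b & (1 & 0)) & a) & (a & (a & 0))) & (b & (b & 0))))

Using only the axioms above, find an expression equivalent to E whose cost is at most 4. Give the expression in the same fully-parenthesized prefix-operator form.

(b ^ 0)   [cost 4]

step 1: and_false (→) rewrites (1 & 0) into 0, now (b ^ ((((b & 0) & a) & (a & (a & 0))) & (b & (b & 0))))
step 2: and_false (→) rewrites (b & 0) into 0, now (b ^ ((((b & 0) & a) & (a & (a & 0))) & (b & 0)))
step 3: and_false (→) rewrites (a & 0) into 0, now (b ^ ((((b & 0) & a) & (a & 0)) & (b & 0)))
step 4: and_false (→) rewrites (b & 0) into 0, now (b ^ ((((b & 0) & a) & (a & 0)) & 0))
step 5: and_assoc (→) rewrites (((b & 0) & a) & (a & 0)) into ((b & 0) & (a & (a & 0))), now (b ^ (((b & 0) & (a & (a & 0))) & 0))
step 6: and_false (→) rewrites (b & 0) into 0, now (b ^ ((0 & (a & (a & 0))) & 0))
step 7: and_false (→) rewrites (a & 0) into 0, now (b ^ ((0 & (a & 0)) & 0))
step 8: and_false (→) rewrites (a & 0) into 0, now (b ^ ((0 & 0) & 0))
step 9: and_false (→) rewrites (0 & 0) into 0, now (b ^ (0 & 0))
step 10: and_false (→) rewrites (0 & 0) into 0, reaching cost 4 (bound 4)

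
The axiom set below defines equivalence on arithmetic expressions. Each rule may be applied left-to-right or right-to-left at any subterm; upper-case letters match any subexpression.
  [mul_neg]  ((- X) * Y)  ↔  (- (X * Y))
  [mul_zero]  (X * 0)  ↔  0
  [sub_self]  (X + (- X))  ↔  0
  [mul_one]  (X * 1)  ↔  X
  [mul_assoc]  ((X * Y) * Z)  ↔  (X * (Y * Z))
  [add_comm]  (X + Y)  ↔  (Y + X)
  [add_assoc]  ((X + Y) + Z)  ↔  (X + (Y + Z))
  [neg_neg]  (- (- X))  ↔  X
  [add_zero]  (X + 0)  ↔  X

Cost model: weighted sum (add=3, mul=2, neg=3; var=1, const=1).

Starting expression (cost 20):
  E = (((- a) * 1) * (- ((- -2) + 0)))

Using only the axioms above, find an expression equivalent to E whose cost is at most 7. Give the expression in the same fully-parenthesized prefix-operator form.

step 1: add_zero (→) rewrites ((- -2) + 0) into (- -2), now (((- a) * 1) * (- (- -2)))
step 2: mul_one (→) rewrites ((- a) * 1) into (- a), now ((- a) * (- (- -2)))
step 3: mul_neg (→) rewrites ((- a) * (- (- -2))) into (- (a * (- (- -2))))
step 4: neg_neg (→) rewrites (- (- -2)) into -2, reaching cost 7 (bound 7)

(- (a * -2))   [cost 7]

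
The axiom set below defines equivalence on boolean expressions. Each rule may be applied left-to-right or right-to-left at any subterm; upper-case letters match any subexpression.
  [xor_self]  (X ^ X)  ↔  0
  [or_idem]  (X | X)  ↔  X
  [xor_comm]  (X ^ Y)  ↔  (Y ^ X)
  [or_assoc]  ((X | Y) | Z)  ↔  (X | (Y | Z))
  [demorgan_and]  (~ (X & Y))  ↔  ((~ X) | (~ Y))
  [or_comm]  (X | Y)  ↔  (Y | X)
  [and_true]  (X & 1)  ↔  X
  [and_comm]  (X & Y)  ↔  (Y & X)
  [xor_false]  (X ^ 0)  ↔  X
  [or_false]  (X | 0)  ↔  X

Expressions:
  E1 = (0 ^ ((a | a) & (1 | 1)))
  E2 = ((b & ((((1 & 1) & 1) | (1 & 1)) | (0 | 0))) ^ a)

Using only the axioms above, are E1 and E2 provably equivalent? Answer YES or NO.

NO

Every axiom is a valid identity, so a rewrite proof would force E1 and E2 to agree under every assignment.
At a=0, b=1: E1 = 0 but E2 = 1; they differ, so no derivation exists.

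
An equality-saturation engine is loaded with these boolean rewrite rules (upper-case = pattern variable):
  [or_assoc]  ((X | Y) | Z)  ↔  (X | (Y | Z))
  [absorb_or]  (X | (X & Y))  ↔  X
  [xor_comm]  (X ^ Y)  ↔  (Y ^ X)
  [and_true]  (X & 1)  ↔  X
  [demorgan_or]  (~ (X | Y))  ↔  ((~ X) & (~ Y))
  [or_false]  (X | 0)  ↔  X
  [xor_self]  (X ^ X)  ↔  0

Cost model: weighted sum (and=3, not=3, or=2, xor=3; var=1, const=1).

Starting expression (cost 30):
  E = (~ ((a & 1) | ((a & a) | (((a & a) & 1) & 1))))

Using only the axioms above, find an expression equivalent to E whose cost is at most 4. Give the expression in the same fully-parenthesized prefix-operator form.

1. [and_true →] (((a & a) & 1) & 1)  →  ((a & a) & 1);  E = (~ ((a & 1) | ((a & a) | ((a & a) & 1))))
2. [absorb_or →] ((a & a) | ((a & a) & 1))  →  (a & a);  E = (~ ((a & 1) | (a & a)))
3. [and_true →] (a & 1)  →  a;  E = (~ (a | (a & a)))
4. [absorb_or →] (a | (a & a))  →  a;  cost 4 ≤ 4, done

(~ a)   [cost 4]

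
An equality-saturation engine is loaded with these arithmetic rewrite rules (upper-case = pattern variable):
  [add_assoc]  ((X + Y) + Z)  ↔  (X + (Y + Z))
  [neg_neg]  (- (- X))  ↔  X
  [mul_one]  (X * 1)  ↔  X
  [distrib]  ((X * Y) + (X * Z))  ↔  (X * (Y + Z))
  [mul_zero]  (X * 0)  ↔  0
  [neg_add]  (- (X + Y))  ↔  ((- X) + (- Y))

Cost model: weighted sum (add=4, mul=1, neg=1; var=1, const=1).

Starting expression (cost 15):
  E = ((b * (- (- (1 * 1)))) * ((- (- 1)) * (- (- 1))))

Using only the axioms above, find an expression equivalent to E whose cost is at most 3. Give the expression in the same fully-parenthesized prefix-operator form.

(1) (1 * 1)  =[mul_one →]=  1    ⊢ ((b * (- (- 1))) * ((- (- 1)) * (- (- 1))))
(2) (- (- 1))  =[neg_neg →]=  1    ⊢ ((b * 1) * ((- (- 1)) * (- (- 1))))
(3) (- (- 1))  =[neg_neg →]=  1    ⊢ ((b * 1) * ((- (- 1)) * 1))
(4) ((- (- 1)) * 1)  =[mul_one →]=  (- (- 1))    ⊢ ((b * 1) * (- (- 1)))
(5) (- (- 1))  =[neg_neg →]=  1    ⊢ ((b * 1) * 1)
(6) (b * 1)  =[mul_one →]=  b    ⊢ cost 3, within 3

(b * 1)   [cost 3]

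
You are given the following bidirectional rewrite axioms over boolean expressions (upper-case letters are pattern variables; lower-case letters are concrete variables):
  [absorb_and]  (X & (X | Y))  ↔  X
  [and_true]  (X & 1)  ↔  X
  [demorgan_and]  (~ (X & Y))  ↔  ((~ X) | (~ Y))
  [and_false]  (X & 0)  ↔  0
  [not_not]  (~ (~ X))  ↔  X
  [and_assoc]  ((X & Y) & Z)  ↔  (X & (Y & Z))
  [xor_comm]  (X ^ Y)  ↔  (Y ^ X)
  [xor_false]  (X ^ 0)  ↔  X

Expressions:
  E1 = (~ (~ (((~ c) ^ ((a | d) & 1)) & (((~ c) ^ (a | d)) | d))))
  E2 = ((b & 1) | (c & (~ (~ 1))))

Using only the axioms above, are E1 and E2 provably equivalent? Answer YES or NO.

NO

The axioms are sound identities: if E1 ↔* E2 then E1 and E2 evaluate identically under any assignment.
Under a=0, b=0, c=0, d=0: E1 evaluates to 1, E2 to 0. Distinct ⇒ no rewrite sequence connects them.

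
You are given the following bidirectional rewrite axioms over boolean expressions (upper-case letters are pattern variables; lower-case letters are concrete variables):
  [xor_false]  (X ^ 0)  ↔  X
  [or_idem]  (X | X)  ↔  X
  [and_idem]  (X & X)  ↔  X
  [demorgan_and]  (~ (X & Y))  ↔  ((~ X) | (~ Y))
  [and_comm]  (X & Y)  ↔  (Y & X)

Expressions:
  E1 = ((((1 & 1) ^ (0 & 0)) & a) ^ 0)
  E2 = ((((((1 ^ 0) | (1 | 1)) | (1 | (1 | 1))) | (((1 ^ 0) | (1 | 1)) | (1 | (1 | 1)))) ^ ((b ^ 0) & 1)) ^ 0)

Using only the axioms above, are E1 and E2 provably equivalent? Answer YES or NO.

Every axiom is a valid identity, so a rewrite proof would force E1 and E2 to agree under every assignment.
At a=0, b=0: E1 = 0 but E2 = 1; they differ, so no derivation exists.

NO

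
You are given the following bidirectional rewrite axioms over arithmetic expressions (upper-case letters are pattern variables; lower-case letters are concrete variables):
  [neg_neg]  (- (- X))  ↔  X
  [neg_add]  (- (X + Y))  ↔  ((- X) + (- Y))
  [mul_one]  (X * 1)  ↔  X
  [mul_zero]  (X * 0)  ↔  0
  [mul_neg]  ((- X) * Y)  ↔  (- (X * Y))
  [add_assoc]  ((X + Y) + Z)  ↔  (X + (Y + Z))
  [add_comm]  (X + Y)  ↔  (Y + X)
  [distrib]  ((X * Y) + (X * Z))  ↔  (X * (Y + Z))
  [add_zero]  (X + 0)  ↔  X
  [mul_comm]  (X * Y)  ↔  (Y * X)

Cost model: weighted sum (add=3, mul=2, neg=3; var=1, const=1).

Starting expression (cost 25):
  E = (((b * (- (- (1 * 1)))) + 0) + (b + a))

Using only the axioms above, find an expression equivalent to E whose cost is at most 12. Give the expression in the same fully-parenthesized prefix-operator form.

(1) ((b * (- (- (1 * 1)))) + 0)  =[add_zero →]=  (b * (- (- (1 * 1))))    ⊢ ((b * (- (- (1 * 1)))) + (b + a))
(2) (- (- (1 * 1)))  =[neg_neg →]=  (1 * 1)    ⊢ ((b * (1 * 1)) + (b + a))
(3) (1 * 1)  =[mul_one →]=  1    ⊢ cost 12, within 12

((b * 1) + (b + a))   [cost 12]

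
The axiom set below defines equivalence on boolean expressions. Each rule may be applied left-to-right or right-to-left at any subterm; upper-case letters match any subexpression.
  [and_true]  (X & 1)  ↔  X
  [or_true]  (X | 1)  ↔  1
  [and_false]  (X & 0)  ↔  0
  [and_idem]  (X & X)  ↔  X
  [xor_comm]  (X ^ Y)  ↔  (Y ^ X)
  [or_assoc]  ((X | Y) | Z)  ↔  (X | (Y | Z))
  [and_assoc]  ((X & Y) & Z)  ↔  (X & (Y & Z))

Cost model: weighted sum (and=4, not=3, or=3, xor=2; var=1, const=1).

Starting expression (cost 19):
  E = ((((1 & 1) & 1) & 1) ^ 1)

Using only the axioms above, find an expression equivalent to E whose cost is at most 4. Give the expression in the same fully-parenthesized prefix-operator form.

step 1: and_true (→) rewrites ((1 & 1) & 1) into (1 & 1), now (((1 & 1) & 1) ^ 1)
step 2: and_true (→) rewrites (1 & 1) into 1, now ((1 & 1) ^ 1)
step 3: and_true (→) rewrites (1 & 1) into 1, reaching cost 4 (bound 4)

(1 ^ 1)   [cost 4]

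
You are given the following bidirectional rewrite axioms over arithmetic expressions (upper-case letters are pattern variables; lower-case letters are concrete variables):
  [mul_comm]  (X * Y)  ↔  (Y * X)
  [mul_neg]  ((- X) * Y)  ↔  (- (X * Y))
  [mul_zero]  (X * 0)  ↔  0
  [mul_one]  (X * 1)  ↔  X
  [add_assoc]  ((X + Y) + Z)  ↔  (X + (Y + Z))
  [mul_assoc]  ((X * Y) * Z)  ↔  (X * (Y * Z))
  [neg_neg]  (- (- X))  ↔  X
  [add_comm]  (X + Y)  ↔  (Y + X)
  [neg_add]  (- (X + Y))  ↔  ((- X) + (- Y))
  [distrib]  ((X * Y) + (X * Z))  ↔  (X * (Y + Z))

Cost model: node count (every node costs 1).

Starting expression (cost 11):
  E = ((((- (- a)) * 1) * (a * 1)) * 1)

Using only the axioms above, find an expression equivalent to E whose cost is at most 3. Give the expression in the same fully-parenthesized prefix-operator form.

step 1: neg_neg (→) rewrites (- (- a)) into a, now (((a * 1) * (a * 1)) * 1)
step 2: mul_one (→) rewrites (a * 1) into a, now (((a * 1) * a) * 1)
step 3: mul_one (→) rewrites (a * 1) into a, now ((a * a) * 1)
step 4: mul_one (→) rewrites ((a * a) * 1) into (a * a), reaching cost 3 (bound 3)

(a * a)   [cost 3]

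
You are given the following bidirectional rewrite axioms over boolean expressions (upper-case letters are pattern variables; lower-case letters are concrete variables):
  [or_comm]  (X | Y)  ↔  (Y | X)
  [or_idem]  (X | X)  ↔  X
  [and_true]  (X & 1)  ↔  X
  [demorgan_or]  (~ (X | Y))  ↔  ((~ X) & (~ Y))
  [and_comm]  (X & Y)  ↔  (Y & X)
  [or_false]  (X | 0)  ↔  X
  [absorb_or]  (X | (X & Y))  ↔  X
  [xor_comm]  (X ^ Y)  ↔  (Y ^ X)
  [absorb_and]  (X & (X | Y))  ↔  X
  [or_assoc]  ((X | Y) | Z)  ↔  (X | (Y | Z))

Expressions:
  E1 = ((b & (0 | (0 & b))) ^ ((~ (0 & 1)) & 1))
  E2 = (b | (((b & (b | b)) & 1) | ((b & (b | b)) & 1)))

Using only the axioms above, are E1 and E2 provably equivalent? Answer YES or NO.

All listed rules preserve value, hence provable equivalence implies equal values everywhere; look for a separating assignment.
b=0 gives E1 ↦ 1, E2 ↦ 0; values differ ⇒ not provably equivalent.

NO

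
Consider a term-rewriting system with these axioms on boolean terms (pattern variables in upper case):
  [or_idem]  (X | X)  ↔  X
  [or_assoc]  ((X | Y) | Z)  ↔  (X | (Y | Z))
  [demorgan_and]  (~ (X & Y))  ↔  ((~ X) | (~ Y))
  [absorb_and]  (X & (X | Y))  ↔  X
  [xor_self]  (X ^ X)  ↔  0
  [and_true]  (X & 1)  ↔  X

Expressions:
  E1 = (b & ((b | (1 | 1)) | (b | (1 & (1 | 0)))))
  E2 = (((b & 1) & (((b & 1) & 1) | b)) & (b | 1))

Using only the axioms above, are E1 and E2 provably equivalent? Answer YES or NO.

YES

(1) (1 | 1)  =[or_idem →]=  1    ⊢ (b & ((b | 1) | (b | (1 & (1 | 0)))))
(2) (1 & (1 | 0))  =[absorb_and →]=  1    ⊢ (b & ((b | 1) | (b | 1)))
(3) ((b | 1) | (b | 1))  =[or_idem →]=  (b | 1)    ⊢ (b & (b | 1))
(4) b  =[and_true ←]=  (b & 1)    ⊢ ((b & 1) & (b | 1))
(5) (b & 1)  =[absorb_and ←]=  ((b & 1) & ((b & 1) | b))    ⊢ (((b & 1) & ((b & 1) | b)) & (b | 1))
(6) (b & 1)  =[and_true ←]=  ((b & 1) & 1)    ⊢ E2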